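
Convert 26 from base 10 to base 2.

Using repeated division by 2:
26 ÷ 2 = 13 remainder 0
13 ÷ 2 = 6 remainder 1
6 ÷ 2 = 3 remainder 0
3 ÷ 2 = 1 remainder 1
1 ÷ 2 = 0 remainder 1
Reading remainders bottom to top: 11010



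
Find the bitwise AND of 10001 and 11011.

AND: 1 only when both bits are 1
  10001
& 11011
-------
  10001
Decimal: 17 & 27 = 17



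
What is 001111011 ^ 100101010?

XOR: 1 when bits differ
  001111011
^ 100101010
-----------
  101010001
Decimal: 123 ^ 298 = 337



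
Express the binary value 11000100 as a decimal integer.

Sum of powers of 2 for each 1-bit:
2^2 + 2^6 + 2^7
= 4 + 64 + 128
= 196



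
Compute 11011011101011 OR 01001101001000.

OR: 1 when either bit is 1
  11011011101011
| 01001101001000
----------------
  11011111101011
Decimal: 14059 | 4936 = 14315



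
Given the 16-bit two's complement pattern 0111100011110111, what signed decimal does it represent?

Binary: 0111100011110111
Sign bit: 0 (non-negative)
Read directly as an unsigned value:
0111100011110111 = 16384 + 8192 + 4096 + 2048 + 128 + 64 + 32 + 16 + 4 + 2 + 1 = 30967
Value: 30967



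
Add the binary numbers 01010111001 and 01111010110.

Add column by column from the right: bit + bit + carry-in; write the sum mod 2, carry 1 when the sum is 2 or 3.
carry:  11111100000
        01010111001
+       01111010110
-------------------
       011010001111
(the carry out of the leftmost column, 0, becomes the leading bit)
Decimal check:
  01010111001 = 512 + 128 + 32 + 16 + 8 + 1 = 697
  01111010110 = 512 + 256 + 128 + 64 + 16 + 4 + 2 = 982
  697 + 982 = 1679, and 011010001111 = 1024 + 512 + 128 + 8 + 4 + 2 + 1 = 1679 ✓



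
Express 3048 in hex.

Using repeated division by 16 (digits 10–15 are A–F):
3048 ÷ 16 = 190 remainder 8
190 ÷ 16 = 11 remainder 14 (E)
11 ÷ 16 = 0 remainder 11 (B)
Reading remainders bottom to top: BE8



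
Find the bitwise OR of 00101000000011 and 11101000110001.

OR: 1 when either bit is 1
  00101000000011
| 11101000110001
----------------
  11101000110011
Decimal: 2563 | 14897 = 14899



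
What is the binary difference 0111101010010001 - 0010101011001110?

Method 1 - Direct subtraction (column by column from the right: bit − bit − borrow-in; if negative, add 2 and borrow 1 from the next column):
borrow: 0001111110011100
        0111101010010001
-       0010101011001110
------------------------
        0100111111000011

Method 2 - Add two's complement:
Two's complement of 0010101011001110: invert → 1101010100110001, add 1 → 1101010100110010
  0111101010010001
+ 1101010100110010
------------------
 10100111111000011  (end carry out of the top bit = 1)
Discarding the end carry: 0100111111000011
Decimal check:
  0111101010010001 = 16384 + 8192 + 4096 + 2048 + 512 + 128 + 16 + 1 = 31377
  0010101011001110 = 8192 + 2048 + 512 + 128 + 64 + 8 + 4 + 2 = 10958
  31377 - 10958 = 20419, and 0100111111000011 = 16384 + 2048 + 1024 + 512 + 256 + 128 + 64 + 2 + 1 = 20419 ✓



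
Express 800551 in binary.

Using repeated division by 2:
800551 ÷ 2 = 400275 remainder 1
400275 ÷ 2 = 200137 remainder 1
200137 ÷ 2 = 100068 remainder 1
100068 ÷ 2 = 50034 remainder 0
50034 ÷ 2 = 25017 remainder 0
25017 ÷ 2 = 12508 remainder 1
12508 ÷ 2 = 6254 remainder 0
6254 ÷ 2 = 3127 remainder 0
3127 ÷ 2 = 1563 remainder 1
1563 ÷ 2 = 781 remainder 1
781 ÷ 2 = 390 remainder 1
390 ÷ 2 = 195 remainder 0
195 ÷ 2 = 97 remainder 1
97 ÷ 2 = 48 remainder 1
48 ÷ 2 = 24 remainder 0
24 ÷ 2 = 12 remainder 0
12 ÷ 2 = 6 remainder 0
6 ÷ 2 = 3 remainder 0
3 ÷ 2 = 1 remainder 1
1 ÷ 2 = 0 remainder 1
Reading remainders bottom to top: 11000011011100100111



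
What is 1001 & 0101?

AND: 1 only when both bits are 1
  1001
& 0101
------
  0001
Decimal: 9 & 5 = 1



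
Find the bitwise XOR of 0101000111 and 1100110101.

XOR: 1 when bits differ
  0101000111
^ 1100110101
------------
  1001110010
Decimal: 327 ^ 821 = 626



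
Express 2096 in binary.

Using repeated division by 2:
2096 ÷ 2 = 1048 remainder 0
1048 ÷ 2 = 524 remainder 0
524 ÷ 2 = 262 remainder 0
262 ÷ 2 = 131 remainder 0
131 ÷ 2 = 65 remainder 1
65 ÷ 2 = 32 remainder 1
32 ÷ 2 = 16 remainder 0
16 ÷ 2 = 8 remainder 0
8 ÷ 2 = 4 remainder 0
4 ÷ 2 = 2 remainder 0
2 ÷ 2 = 1 remainder 0
1 ÷ 2 = 0 remainder 1
Reading remainders bottom to top: 100000110000



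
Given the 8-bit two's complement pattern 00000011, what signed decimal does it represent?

Binary: 00000011
Sign bit: 0 (non-negative)
Read directly as an unsigned value:
00000011 = 2 + 1 = 3
Value: 3



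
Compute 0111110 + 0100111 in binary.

Add column by column from the right: bit + bit + carry-in; write the sum mod 2, carry 1 when the sum is 2 or 3.
carry:  1111100
        0111110
+       0100111
---------------
       01100101
(the carry out of the leftmost column, 0, becomes the leading bit)
Decimal check:
  0111110 = 32 + 16 + 8 + 4 + 2 = 62
  0100111 = 32 + 4 + 2 + 1 = 39
  62 + 39 = 101, and 01100101 = 64 + 32 + 4 + 1 = 101 ✓



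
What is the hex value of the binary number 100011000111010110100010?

Group into 4-bit nibbles from right:
  1000 = 8
  1100 = C
  0111 = 7
  0101 = 5
  1010 = A
  0010 = 2
Result: 8C75A2



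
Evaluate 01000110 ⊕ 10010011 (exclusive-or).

XOR: 1 when bits differ
  01000110
^ 10010011
----------
  11010101
Decimal: 70 ^ 147 = 213



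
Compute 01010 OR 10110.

OR: 1 when either bit is 1
  01010
| 10110
-------
  11110
Decimal: 10 | 22 = 30



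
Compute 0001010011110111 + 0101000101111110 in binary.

Add column by column from the right: bit + bit + carry-in; write the sum mod 2, carry 1 when the sum is 2 or 3.
carry:  0010001111111100
        0001010011110111
+       0101000101111110
------------------------
       00110011001110101
(the carry out of the leftmost column, 0, becomes the leading bit)
Decimal check:
  0001010011110111 = 4096 + 1024 + 128 + 64 + 32 + 16 + 4 + 2 + 1 = 5367
  0101000101111110 = 16384 + 4096 + 256 + 64 + 32 + 16 + 8 + 4 + 2 = 20862
  5367 + 20862 = 26229, and 00110011001110101 = 16384 + 8192 + 1024 + 512 + 64 + 32 + 16 + 4 + 1 = 26229 ✓



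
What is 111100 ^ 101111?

XOR: 1 when bits differ
  111100
^ 101111
--------
  010011
Decimal: 60 ^ 47 = 19



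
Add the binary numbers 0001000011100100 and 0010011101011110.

Add column by column from the right: bit + bit + carry-in; write the sum mod 2, carry 1 when the sum is 2 or 3.
carry:  0000111111111000
        0001000011100100
+       0010011101011110
------------------------
       00011100001000010
(the carry out of the leftmost column, 0, becomes the leading bit)
Decimal check:
  0001000011100100 = 4096 + 128 + 64 + 32 + 4 = 4324
  0010011101011110 = 8192 + 1024 + 512 + 256 + 64 + 16 + 8 + 4 + 2 = 10078
  4324 + 10078 = 14402, and 00011100001000010 = 8192 + 4096 + 2048 + 64 + 2 = 14402 ✓



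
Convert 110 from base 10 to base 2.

Using repeated division by 2:
110 ÷ 2 = 55 remainder 0
55 ÷ 2 = 27 remainder 1
27 ÷ 2 = 13 remainder 1
13 ÷ 2 = 6 remainder 1
6 ÷ 2 = 3 remainder 0
3 ÷ 2 = 1 remainder 1
1 ÷ 2 = 0 remainder 1
Reading remainders bottom to top: 1101110



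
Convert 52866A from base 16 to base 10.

Expand by place value (powers of 16):
Digit values: A = 10
52866A = 5 × 16^5 + 2 × 16^4 + 8 × 16^3 + 6 × 16^2 + 6 × 16^1 + 10 × 16^0
= 5 × 1048576 + 2 × 65536 + 8 × 4096 + 6 × 256 + 6 × 16 + 10 × 1
= 5242880 + 131072 + 32768 + 1536 + 96 + 10
= 5408362



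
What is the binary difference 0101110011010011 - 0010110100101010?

Method 1 - Direct subtraction (column by column from the right: bit − bit − borrow-in; if negative, add 2 and borrow 1 from the next column):
borrow: 0101111001010000
        0101110011010011
-       0010110100101010
------------------------
        0010111110101001

Method 2 - Add two's complement:
Two's complement of 0010110100101010: invert → 1101001011010101, add 1 → 1101001011010110
  0101110011010011
+ 1101001011010110
------------------
 10010111110101001  (end carry out of the top bit = 1)
Discarding the end carry: 0010111110101001
Decimal check:
  0101110011010011 = 16384 + 4096 + 2048 + 1024 + 128 + 64 + 16 + 2 + 1 = 23763
  0010110100101010 = 8192 + 2048 + 1024 + 256 + 32 + 8 + 2 = 11562
  23763 - 11562 = 12201, and 0010111110101001 = 8192 + 2048 + 1024 + 512 + 256 + 128 + 32 + 8 + 1 = 12201 ✓



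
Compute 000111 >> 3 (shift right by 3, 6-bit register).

Original: 000111 (decimal 7)
Shift right by 3 positions
Drop the 3 low bits; fill with zeros on the left
Result: 000000 (decimal 0)
Equivalent: 7 >> 3 = 7 ÷ 2^3 = 0



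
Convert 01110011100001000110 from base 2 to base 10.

Sum of powers of 2 for each 1-bit:
2^1 + 2^2 + 2^6 + 2^11 + 2^12 + 2^13 + 2^16 + 2^17 + 2^18
= 2 + 4 + 64 + 2048 + 4096 + 8192 + 65536 + 131072 + 262144
= 473158



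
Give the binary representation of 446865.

Using repeated division by 2:
446865 ÷ 2 = 223432 remainder 1
223432 ÷ 2 = 111716 remainder 0
111716 ÷ 2 = 55858 remainder 0
55858 ÷ 2 = 27929 remainder 0
27929 ÷ 2 = 13964 remainder 1
13964 ÷ 2 = 6982 remainder 0
6982 ÷ 2 = 3491 remainder 0
3491 ÷ 2 = 1745 remainder 1
1745 ÷ 2 = 872 remainder 1
872 ÷ 2 = 436 remainder 0
436 ÷ 2 = 218 remainder 0
218 ÷ 2 = 109 remainder 0
109 ÷ 2 = 54 remainder 1
54 ÷ 2 = 27 remainder 0
27 ÷ 2 = 13 remainder 1
13 ÷ 2 = 6 remainder 1
6 ÷ 2 = 3 remainder 0
3 ÷ 2 = 1 remainder 1
1 ÷ 2 = 0 remainder 1
Reading remainders bottom to top: 1101101000110010001



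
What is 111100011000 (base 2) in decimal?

Sum of powers of 2 for each 1-bit:
2^3 + 2^4 + 2^8 + 2^9 + 2^10 + 2^11
= 8 + 16 + 256 + 512 + 1024 + 2048
= 3864



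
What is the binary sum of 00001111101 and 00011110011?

Add column by column from the right: bit + bit + carry-in; write the sum mod 2, carry 1 when the sum is 2 or 3.
carry:  00111111110
        00001111101
+       00011110011
-------------------
       000101110000
(the carry out of the leftmost column, 0, becomes the leading bit)
Decimal check:
  00001111101 = 64 + 32 + 16 + 8 + 4 + 1 = 125
  00011110011 = 128 + 64 + 32 + 16 + 2 + 1 = 243
  125 + 243 = 368, and 000101110000 = 256 + 64 + 32 + 16 = 368 ✓



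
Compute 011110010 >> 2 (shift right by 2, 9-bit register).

Original: 011110010 (decimal 242)
Shift right by 2 positions
Drop the 2 low bits; fill with zeros on the left
Result: 000111100 (decimal 60)
Equivalent: 242 >> 2 = 242 ÷ 2^2 = 60



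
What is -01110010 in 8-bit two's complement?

Original: 01110010
Step 1 - Invert all bits: 10001101
Step 2 - Add 1: 10001110
Verification: 01110010 + 10001110 = 100000000; discarding the end carry (carry out of the top bit) leaves the 8-bit value 00000000, as required for x + (-x)



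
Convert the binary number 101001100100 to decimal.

Sum of powers of 2 for each 1-bit:
2^2 + 2^5 + 2^6 + 2^9 + 2^11
= 4 + 32 + 64 + 512 + 2048
= 2660



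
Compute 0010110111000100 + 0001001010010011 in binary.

Add column by column from the right: bit + bit + carry-in; write the sum mod 2, carry 1 when the sum is 2 or 3.
carry:  0111111100000000
        0010110111000100
+       0001001010010011
------------------------
       00100000001010111
(the carry out of the leftmost column, 0, becomes the leading bit)
Decimal check:
  0010110111000100 = 8192 + 2048 + 1024 + 256 + 128 + 64 + 4 = 11716
  0001001010010011 = 4096 + 512 + 128 + 16 + 2 + 1 = 4755
  11716 + 4755 = 16471, and 00100000001010111 = 16384 + 64 + 16 + 4 + 2 + 1 = 16471 ✓



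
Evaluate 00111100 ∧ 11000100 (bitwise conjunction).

AND: 1 only when both bits are 1
  00111100
& 11000100
----------
  00000100
Decimal: 60 & 196 = 4



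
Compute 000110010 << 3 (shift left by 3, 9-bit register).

Original: 000110010 (decimal 50)
Shift left by 3 positions
Append 3 zeros on the right
Result: 110010000 (decimal 400)
Equivalent: 50 << 3 = 50 × 2^3 = 400



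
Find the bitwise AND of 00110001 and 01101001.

AND: 1 only when both bits are 1
  00110001
& 01101001
----------
  00100001
Decimal: 49 & 105 = 33



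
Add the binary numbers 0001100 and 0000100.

Add column by column from the right: bit + bit + carry-in; write the sum mod 2, carry 1 when the sum is 2 or 3.
carry:  0011000
        0001100
+       0000100
---------------
       00010000
(the carry out of the leftmost column, 0, becomes the leading bit)
Decimal check:
  0001100 = 8 + 4 = 12
  0000100 = 4
  12 + 4 = 16, and 00010000 = 16 ✓



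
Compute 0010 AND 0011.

AND: 1 only when both bits are 1
  0010
& 0011
------
  0010
Decimal: 2 & 3 = 2



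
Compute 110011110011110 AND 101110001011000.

AND: 1 only when both bits are 1
  110011110011110
& 101110001011000
-----------------
  100010000011000
Decimal: 26526 & 23640 = 17432



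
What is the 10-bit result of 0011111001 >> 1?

Original: 0011111001 (decimal 249)
Shift right by 1 position
Drop the 1 low bit; fill with zero on the left
Result: 0001111100 (decimal 124)
Equivalent: 249 >> 1 = 249 ÷ 2^1 = 124



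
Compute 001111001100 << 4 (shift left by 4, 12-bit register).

Original: 001111001100 (decimal 972)
Shift left by 4 positions
Append 4 zeros on the right and drop the 4 high bits that overflow the 12-bit width
Result: 110011000000 (decimal 3264)
Equivalent: 972 << 4 = 972 × 2^4 = 15552, truncated to 12 bits = 3264



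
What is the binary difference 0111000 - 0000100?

Method 1 - Direct subtraction (column by column from the right: bit − bit − borrow-in; if negative, add 2 and borrow 1 from the next column):
borrow: 0001000
        0111000
-       0000100
---------------
        0110100

Method 2 - Add two's complement:
Two's complement of 0000100: invert → 1111011, add 1 → 1111100
  0111000
+ 1111100
---------
 10110100  (end carry out of the top bit = 1)
Discarding the end carry: 0110100
Decimal check:
  0111000 = 32 + 16 + 8 = 56
  0000100 = 4
  56 - 4 = 52, and 0110100 = 32 + 16 + 4 = 52 ✓



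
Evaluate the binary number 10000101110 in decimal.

Sum of powers of 2 for each 1-bit:
2^1 + 2^2 + 2^3 + 2^5 + 2^10
= 2 + 4 + 8 + 32 + 1024
= 1070



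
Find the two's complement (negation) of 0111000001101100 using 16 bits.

Original: 0111000001101100
Step 1 - Invert all bits: 1000111110010011
Step 2 - Add 1: 1000111110010100
Verification: 0111000001101100 + 1000111110010100 = 10000000000000000; discarding the end carry (carry out of the top bit) leaves the 16-bit value 0000000000000000, as required for x + (-x)



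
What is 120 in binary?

Using repeated division by 2:
120 ÷ 2 = 60 remainder 0
60 ÷ 2 = 30 remainder 0
30 ÷ 2 = 15 remainder 0
15 ÷ 2 = 7 remainder 1
7 ÷ 2 = 3 remainder 1
3 ÷ 2 = 1 remainder 1
1 ÷ 2 = 0 remainder 1
Reading remainders bottom to top: 1111000



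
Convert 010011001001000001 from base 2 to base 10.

Sum of powers of 2 for each 1-bit:
2^0 + 2^6 + 2^9 + 2^12 + 2^13 + 2^16
= 1 + 64 + 512 + 4096 + 8192 + 65536
= 78401



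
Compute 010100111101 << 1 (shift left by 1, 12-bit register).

Original: 010100111101 (decimal 1341)
Shift left by 1 position
Append 1 zero on the right
Result: 101001111010 (decimal 2682)
Equivalent: 1341 << 1 = 1341 × 2^1 = 2682



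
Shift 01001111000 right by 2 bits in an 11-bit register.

Original: 01001111000 (decimal 632)
Shift right by 2 positions
Drop the 2 low bits; fill with zeros on the left
Result: 00010011110 (decimal 158)
Equivalent: 632 >> 2 = 632 ÷ 2^2 = 158



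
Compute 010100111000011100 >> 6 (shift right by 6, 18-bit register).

Original: 010100111000011100 (decimal 85532)
Shift right by 6 positions
Drop the 6 low bits; fill with zeros on the left
Result: 000000010100111000 (decimal 1336)
Equivalent: 85532 >> 6 = 85532 ÷ 2^6 = 1336



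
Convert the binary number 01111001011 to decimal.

Sum of powers of 2 for each 1-bit:
2^0 + 2^1 + 2^3 + 2^6 + 2^7 + 2^8 + 2^9
= 1 + 2 + 8 + 64 + 128 + 256 + 512
= 971



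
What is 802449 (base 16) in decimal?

Expand by place value (powers of 16):
802449 = 8 × 16^5 + 0 × 16^4 + 2 × 16^3 + 4 × 16^2 + 4 × 16^1 + 9 × 16^0
= 8 × 1048576 + 0 × 65536 + 2 × 4096 + 4 × 256 + 4 × 16 + 9 × 1
= 8388608 + 0 + 8192 + 1024 + 64 + 9
= 8397897



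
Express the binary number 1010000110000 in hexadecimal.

Group into 4-bit nibbles from right:
  0001 = 1
  0100 = 4
  0011 = 3
  0000 = 0
Result: 1430



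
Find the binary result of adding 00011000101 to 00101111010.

Add column by column from the right: bit + bit + carry-in; write the sum mod 2, carry 1 when the sum is 2 or 3.
carry:  01110000000
        00011000101
+       00101111010
-------------------
       001000111111
(the carry out of the leftmost column, 0, becomes the leading bit)
Decimal check:
  00011000101 = 128 + 64 + 4 + 1 = 197
  00101111010 = 256 + 64 + 32 + 16 + 8 + 2 = 378
  197 + 378 = 575, and 001000111111 = 512 + 32 + 16 + 8 + 4 + 2 + 1 = 575 ✓



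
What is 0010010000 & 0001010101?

AND: 1 only when both bits are 1
  0010010000
& 0001010101
------------
  0000010000
Decimal: 144 & 85 = 16



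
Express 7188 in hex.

Using repeated division by 16 (digits 10–15 are A–F):
7188 ÷ 16 = 449 remainder 4
449 ÷ 16 = 28 remainder 1
28 ÷ 16 = 1 remainder 12 (C)
1 ÷ 16 = 0 remainder 1
Reading remainders bottom to top: 1C14



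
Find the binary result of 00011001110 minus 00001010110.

Method 1 - Direct subtraction (column by column from the right: bit − bit − borrow-in; if negative, add 2 and borrow 1 from the next column):
borrow: 00011100000
        00011001110
-       00001010110
-------------------
        00001111000

Method 2 - Add two's complement:
Two's complement of 00001010110: invert → 11110101001, add 1 → 11110101010
  00011001110
+ 11110101010
-------------
 100001111000  (end carry out of the top bit = 1)
Discarding the end carry: 00001111000
Decimal check:
  00011001110 = 128 + 64 + 8 + 4 + 2 = 206
  00001010110 = 64 + 16 + 4 + 2 = 86
  206 - 86 = 120, and 00001111000 = 64 + 32 + 16 + 8 = 120 ✓



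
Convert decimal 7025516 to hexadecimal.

Using repeated division by 16 (digits 10–15 are A–F):
7025516 ÷ 16 = 439094 remainder 12 (C)
439094 ÷ 16 = 27443 remainder 6
27443 ÷ 16 = 1715 remainder 3
1715 ÷ 16 = 107 remainder 3
107 ÷ 16 = 6 remainder 11 (B)
6 ÷ 16 = 0 remainder 6
Reading remainders bottom to top: 6B336C



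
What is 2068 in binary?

Using repeated division by 2:
2068 ÷ 2 = 1034 remainder 0
1034 ÷ 2 = 517 remainder 0
517 ÷ 2 = 258 remainder 1
258 ÷ 2 = 129 remainder 0
129 ÷ 2 = 64 remainder 1
64 ÷ 2 = 32 remainder 0
32 ÷ 2 = 16 remainder 0
16 ÷ 2 = 8 remainder 0
8 ÷ 2 = 4 remainder 0
4 ÷ 2 = 2 remainder 0
2 ÷ 2 = 1 remainder 0
1 ÷ 2 = 0 remainder 1
Reading remainders bottom to top: 100000010100



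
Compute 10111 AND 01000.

AND: 1 only when both bits are 1
  10111
& 01000
-------
  00000
Decimal: 23 & 8 = 0



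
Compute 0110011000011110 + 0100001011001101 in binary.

Add column by column from the right: bit + bit + carry-in; write the sum mod 2, carry 1 when the sum is 2 or 3.
carry:  1000110000111000
        0110011000011110
+       0100001011001101
------------------------
       01010100011101011
(the carry out of the leftmost column, 0, becomes the leading bit)
Decimal check:
  0110011000011110 = 16384 + 8192 + 1024 + 512 + 16 + 8 + 4 + 2 = 26142
  0100001011001101 = 16384 + 512 + 128 + 64 + 8 + 4 + 1 = 17101
  26142 + 17101 = 43243, and 01010100011101011 = 32768 + 8192 + 2048 + 128 + 64 + 32 + 8 + 2 + 1 = 43243 ✓



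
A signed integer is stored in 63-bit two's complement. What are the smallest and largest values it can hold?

For 63-bit two's complement:
Minimum: -2^62 = -4611686018427387904
Maximum: 2^62 - 1 = 4611686018427387903



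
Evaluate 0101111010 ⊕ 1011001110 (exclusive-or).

XOR: 1 when bits differ
  0101111010
^ 1011001110
------------
  1110110100
Decimal: 378 ^ 718 = 948



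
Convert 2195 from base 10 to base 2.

Using repeated division by 2:
2195 ÷ 2 = 1097 remainder 1
1097 ÷ 2 = 548 remainder 1
548 ÷ 2 = 274 remainder 0
274 ÷ 2 = 137 remainder 0
137 ÷ 2 = 68 remainder 1
68 ÷ 2 = 34 remainder 0
34 ÷ 2 = 17 remainder 0
17 ÷ 2 = 8 remainder 1
8 ÷ 2 = 4 remainder 0
4 ÷ 2 = 2 remainder 0
2 ÷ 2 = 1 remainder 0
1 ÷ 2 = 0 remainder 1
Reading remainders bottom to top: 100010010011



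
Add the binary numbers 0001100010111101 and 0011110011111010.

Add column by column from the right: bit + bit + carry-in; write the sum mod 2, carry 1 when the sum is 2 or 3.
carry:  0111000111110000
        0001100010111101
+       0011110011111010
------------------------
       00101010110110111
(the carry out of the leftmost column, 0, becomes the leading bit)
Decimal check:
  0001100010111101 = 4096 + 2048 + 128 + 32 + 16 + 8 + 4 + 1 = 6333
  0011110011111010 = 8192 + 4096 + 2048 + 1024 + 128 + 64 + 32 + 16 + 8 + 2 = 15610
  6333 + 15610 = 21943, and 00101010110110111 = 16384 + 4096 + 1024 + 256 + 128 + 32 + 16 + 4 + 2 + 1 = 21943 ✓



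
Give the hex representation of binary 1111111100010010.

Group into 4-bit nibbles from right:
  1111 = F
  1111 = F
  0001 = 1
  0010 = 2
Result: FF12



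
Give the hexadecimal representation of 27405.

Using repeated division by 16 (digits 10–15 are A–F):
27405 ÷ 16 = 1712 remainder 13 (D)
1712 ÷ 16 = 107 remainder 0
107 ÷ 16 = 6 remainder 11 (B)
6 ÷ 16 = 0 remainder 6
Reading remainders bottom to top: 6B0D



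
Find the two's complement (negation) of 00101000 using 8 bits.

Original: 00101000
Step 1 - Invert all bits: 11010111
Step 2 - Add 1: 11011000
Verification: 00101000 + 11011000 = 100000000; discarding the end carry (carry out of the top bit) leaves the 8-bit value 00000000, as required for x + (-x)



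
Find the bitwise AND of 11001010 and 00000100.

AND: 1 only when both bits are 1
  11001010
& 00000100
----------
  00000000
Decimal: 202 & 4 = 0



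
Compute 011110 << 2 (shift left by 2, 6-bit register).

Original: 011110 (decimal 30)
Shift left by 2 positions
Append 2 zeros on the right and drop the 2 high bits that overflow the 6-bit width
Result: 111000 (decimal 56)
Equivalent: 30 << 2 = 30 × 2^2 = 120, truncated to 6 bits = 56



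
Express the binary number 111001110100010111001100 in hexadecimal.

Group into 4-bit nibbles from right:
  1110 = E
  0111 = 7
  0100 = 4
  0101 = 5
  1100 = C
  1100 = C
Result: E745CC



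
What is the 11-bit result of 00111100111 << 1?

Original: 00111100111 (decimal 487)
Shift left by 1 position
Append 1 zero on the right
Result: 01111001110 (decimal 974)
Equivalent: 487 << 1 = 487 × 2^1 = 974



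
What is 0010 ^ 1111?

XOR: 1 when bits differ
  0010
^ 1111
------
  1101
Decimal: 2 ^ 15 = 13



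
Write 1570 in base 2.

Using repeated division by 2:
1570 ÷ 2 = 785 remainder 0
785 ÷ 2 = 392 remainder 1
392 ÷ 2 = 196 remainder 0
196 ÷ 2 = 98 remainder 0
98 ÷ 2 = 49 remainder 0
49 ÷ 2 = 24 remainder 1
24 ÷ 2 = 12 remainder 0
12 ÷ 2 = 6 remainder 0
6 ÷ 2 = 3 remainder 0
3 ÷ 2 = 1 remainder 1
1 ÷ 2 = 0 remainder 1
Reading remainders bottom to top: 11000100010



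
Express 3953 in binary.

Using repeated division by 2:
3953 ÷ 2 = 1976 remainder 1
1976 ÷ 2 = 988 remainder 0
988 ÷ 2 = 494 remainder 0
494 ÷ 2 = 247 remainder 0
247 ÷ 2 = 123 remainder 1
123 ÷ 2 = 61 remainder 1
61 ÷ 2 = 30 remainder 1
30 ÷ 2 = 15 remainder 0
15 ÷ 2 = 7 remainder 1
7 ÷ 2 = 3 remainder 1
3 ÷ 2 = 1 remainder 1
1 ÷ 2 = 0 remainder 1
Reading remainders bottom to top: 111101110001



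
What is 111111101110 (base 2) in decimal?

Sum of powers of 2 for each 1-bit:
2^1 + 2^2 + 2^3 + 2^5 + 2^6 + 2^7 + 2^8 + 2^9 + 2^10 + 2^11
= 2 + 4 + 8 + 32 + 64 + 128 + 256 + 512 + 1024 + 2048
= 4078



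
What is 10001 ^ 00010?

XOR: 1 when bits differ
  10001
^ 00010
-------
  10011
Decimal: 17 ^ 2 = 19



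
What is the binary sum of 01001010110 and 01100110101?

Add column by column from the right: bit + bit + carry-in; write the sum mod 2, carry 1 when the sum is 2 or 3.
carry:  10011101000
        01001010110
+       01100110101
-------------------
       010110001011
(the carry out of the leftmost column, 0, becomes the leading bit)
Decimal check:
  01001010110 = 512 + 64 + 16 + 4 + 2 = 598
  01100110101 = 512 + 256 + 32 + 16 + 4 + 1 = 821
  598 + 821 = 1419, and 010110001011 = 1024 + 256 + 128 + 8 + 2 + 1 = 1419 ✓



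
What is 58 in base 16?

Using repeated division by 16 (digits 10–15 are A–F):
58 ÷ 16 = 3 remainder 10 (A)
3 ÷ 16 = 0 remainder 3
Reading remainders bottom to top: 3A



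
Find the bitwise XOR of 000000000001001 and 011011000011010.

XOR: 1 when bits differ
  000000000001001
^ 011011000011010
-----------------
  011011000010011
Decimal: 9 ^ 13850 = 13843



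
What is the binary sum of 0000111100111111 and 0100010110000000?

Add column by column from the right: bit + bit + carry-in; write the sum mod 2, carry 1 when the sum is 2 or 3.
carry:  0001111000000000
        0000111100111111
+       0100010110000000
------------------------
       00101010010111111
(the carry out of the leftmost column, 0, becomes the leading bit)
Decimal check:
  0000111100111111 = 2048 + 1024 + 512 + 256 + 32 + 16 + 8 + 4 + 2 + 1 = 3903
  0100010110000000 = 16384 + 1024 + 256 + 128 = 17792
  3903 + 17792 = 21695, and 00101010010111111 = 16384 + 4096 + 1024 + 128 + 32 + 16 + 8 + 4 + 2 + 1 = 21695 ✓



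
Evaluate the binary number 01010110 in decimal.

Sum of powers of 2 for each 1-bit:
2^1 + 2^2 + 2^4 + 2^6
= 2 + 4 + 16 + 64
= 86



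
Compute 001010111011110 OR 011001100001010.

OR: 1 when either bit is 1
  001010111011110
| 011001100001010
-----------------
  011011111011110
Decimal: 5598 | 13066 = 14302



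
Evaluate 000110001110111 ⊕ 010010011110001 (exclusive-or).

XOR: 1 when bits differ
  000110001110111
^ 010010011110001
-----------------
  010100010000110
Decimal: 3191 ^ 9457 = 10374



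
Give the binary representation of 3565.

Using repeated division by 2:
3565 ÷ 2 = 1782 remainder 1
1782 ÷ 2 = 891 remainder 0
891 ÷ 2 = 445 remainder 1
445 ÷ 2 = 222 remainder 1
222 ÷ 2 = 111 remainder 0
111 ÷ 2 = 55 remainder 1
55 ÷ 2 = 27 remainder 1
27 ÷ 2 = 13 remainder 1
13 ÷ 2 = 6 remainder 1
6 ÷ 2 = 3 remainder 0
3 ÷ 2 = 1 remainder 1
1 ÷ 2 = 0 remainder 1
Reading remainders bottom to top: 110111101101



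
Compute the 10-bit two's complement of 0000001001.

Original: 0000001001
Step 1 - Invert all bits: 1111110110
Step 2 - Add 1: 1111110111
Verification: 0000001001 + 1111110111 = 10000000000; discarding the end carry (carry out of the top bit) leaves the 10-bit value 0000000000, as required for x + (-x)



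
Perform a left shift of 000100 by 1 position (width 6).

Original: 000100 (decimal 4)
Shift left by 1 position
Append 1 zero on the right
Result: 001000 (decimal 8)
Equivalent: 4 << 1 = 4 × 2^1 = 8



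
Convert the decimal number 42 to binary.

Using repeated division by 2:
42 ÷ 2 = 21 remainder 0
21 ÷ 2 = 10 remainder 1
10 ÷ 2 = 5 remainder 0
5 ÷ 2 = 2 remainder 1
2 ÷ 2 = 1 remainder 0
1 ÷ 2 = 0 remainder 1
Reading remainders bottom to top: 101010



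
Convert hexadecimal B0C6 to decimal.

Expand by place value (powers of 16):
Digit values: B = 11, C = 12
B0C6 = 11 × 16^3 + 0 × 16^2 + 12 × 16^1 + 6 × 16^0
= 11 × 4096 + 0 × 256 + 12 × 16 + 6 × 1
= 45056 + 0 + 192 + 6
= 45254



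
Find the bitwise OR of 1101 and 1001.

OR: 1 when either bit is 1
  1101
| 1001
------
  1101
Decimal: 13 | 9 = 13



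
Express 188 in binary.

Using repeated division by 2:
188 ÷ 2 = 94 remainder 0
94 ÷ 2 = 47 remainder 0
47 ÷ 2 = 23 remainder 1
23 ÷ 2 = 11 remainder 1
11 ÷ 2 = 5 remainder 1
5 ÷ 2 = 2 remainder 1
2 ÷ 2 = 1 remainder 0
1 ÷ 2 = 0 remainder 1
Reading remainders bottom to top: 10111100



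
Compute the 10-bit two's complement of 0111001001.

Original: 0111001001
Step 1 - Invert all bits: 1000110110
Step 2 - Add 1: 1000110111
Verification: 0111001001 + 1000110111 = 10000000000; discarding the end carry (carry out of the top bit) leaves the 10-bit value 0000000000, as required for x + (-x)



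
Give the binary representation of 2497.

Using repeated division by 2:
2497 ÷ 2 = 1248 remainder 1
1248 ÷ 2 = 624 remainder 0
624 ÷ 2 = 312 remainder 0
312 ÷ 2 = 156 remainder 0
156 ÷ 2 = 78 remainder 0
78 ÷ 2 = 39 remainder 0
39 ÷ 2 = 19 remainder 1
19 ÷ 2 = 9 remainder 1
9 ÷ 2 = 4 remainder 1
4 ÷ 2 = 2 remainder 0
2 ÷ 2 = 1 remainder 0
1 ÷ 2 = 0 remainder 1
Reading remainders bottom to top: 100111000001



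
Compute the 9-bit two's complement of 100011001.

Original (sign bit 1, negative): 100011001
Step 1 - Invert all bits: 011100110
Step 2 - Add 1: 011100111
Verification: 100011001 + 011100111 = 1000000000; discarding the end carry (carry out of the top bit) leaves the 9-bit value 000000000, as required for x + (-x)



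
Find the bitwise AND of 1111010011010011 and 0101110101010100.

AND: 1 only when both bits are 1
  1111010011010011
& 0101110101010100
------------------
  0101010001010000
Decimal: 62675 & 23892 = 21584



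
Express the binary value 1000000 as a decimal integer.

Sum of powers of 2 for each 1-bit:
2^6
= 64
= 64



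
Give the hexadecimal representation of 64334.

Using repeated division by 16 (digits 10–15 are A–F):
64334 ÷ 16 = 4020 remainder 14 (E)
4020 ÷ 16 = 251 remainder 4
251 ÷ 16 = 15 remainder 11 (B)
15 ÷ 16 = 0 remainder 15 (F)
Reading remainders bottom to top: FB4E



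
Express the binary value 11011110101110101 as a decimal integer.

Sum of powers of 2 for each 1-bit:
2^0 + 2^2 + 2^4 + 2^5 + 2^6 + 2^8 + 2^10 + 2^11 + 2^12 + 2^13 + 2^15 + 2^16
= 1 + 4 + 16 + 32 + 64 + 256 + 1024 + 2048 + 4096 + 8192 + 32768 + 65536
= 114037



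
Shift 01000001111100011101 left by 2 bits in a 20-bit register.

Original: 01000001111100011101 (decimal 270109)
Shift left by 2 positions
Append 2 zeros on the right and drop the 2 high bits that overflow the 20-bit width
Result: 00000111110001110100 (decimal 31860)
Equivalent: 270109 << 2 = 270109 × 2^2 = 1080436, truncated to 20 bits = 31860



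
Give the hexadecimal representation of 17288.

Using repeated division by 16 (digits 10–15 are A–F):
17288 ÷ 16 = 1080 remainder 8
1080 ÷ 16 = 67 remainder 8
67 ÷ 16 = 4 remainder 3
4 ÷ 16 = 0 remainder 4
Reading remainders bottom to top: 4388



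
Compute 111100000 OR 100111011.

OR: 1 when either bit is 1
  111100000
| 100111011
-----------
  111111011
Decimal: 480 | 315 = 507



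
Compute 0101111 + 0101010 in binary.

Add column by column from the right: bit + bit + carry-in; write the sum mod 2, carry 1 when the sum is 2 or 3.
carry:  1011100
        0101111
+       0101010
---------------
       01011001
(the carry out of the leftmost column, 0, becomes the leading bit)
Decimal check:
  0101111 = 32 + 8 + 4 + 2 + 1 = 47
  0101010 = 32 + 8 + 2 = 42
  47 + 42 = 89, and 01011001 = 64 + 16 + 8 + 1 = 89 ✓



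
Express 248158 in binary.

Using repeated division by 2:
248158 ÷ 2 = 124079 remainder 0
124079 ÷ 2 = 62039 remainder 1
62039 ÷ 2 = 31019 remainder 1
31019 ÷ 2 = 15509 remainder 1
15509 ÷ 2 = 7754 remainder 1
7754 ÷ 2 = 3877 remainder 0
3877 ÷ 2 = 1938 remainder 1
1938 ÷ 2 = 969 remainder 0
969 ÷ 2 = 484 remainder 1
484 ÷ 2 = 242 remainder 0
242 ÷ 2 = 121 remainder 0
121 ÷ 2 = 60 remainder 1
60 ÷ 2 = 30 remainder 0
30 ÷ 2 = 15 remainder 0
15 ÷ 2 = 7 remainder 1
7 ÷ 2 = 3 remainder 1
3 ÷ 2 = 1 remainder 1
1 ÷ 2 = 0 remainder 1
Reading remainders bottom to top: 111100100101011110



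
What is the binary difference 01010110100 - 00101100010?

Method 1 - Direct subtraction (column by column from the right: bit − bit − borrow-in; if negative, add 2 and borrow 1 from the next column):
borrow: 01010000100
        01010110100
-       00101100010
-------------------
        00101010010

Method 2 - Add two's complement:
Two's complement of 00101100010: invert → 11010011101, add 1 → 11010011110
  01010110100
+ 11010011110
-------------
 100101010010  (end carry out of the top bit = 1)
Discarding the end carry: 00101010010
Decimal check:
  01010110100 = 512 + 128 + 32 + 16 + 4 = 692
  00101100010 = 256 + 64 + 32 + 2 = 354
  692 - 354 = 338, and 00101010010 = 256 + 64 + 16 + 2 = 338 ✓



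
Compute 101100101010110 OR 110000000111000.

OR: 1 when either bit is 1
  101100101010110
| 110000000111000
-----------------
  111100101111110
Decimal: 22870 | 24632 = 31102



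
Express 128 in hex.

Using repeated division by 16 (digits 10–15 are A–F):
128 ÷ 16 = 8 remainder 0
8 ÷ 16 = 0 remainder 8
Reading remainders bottom to top: 80



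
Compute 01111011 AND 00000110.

AND: 1 only when both bits are 1
  01111011
& 00000110
----------
  00000010
Decimal: 123 & 6 = 2



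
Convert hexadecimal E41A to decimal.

Expand by place value (powers of 16):
Digit values: E = 14, A = 10
E41A = 14 × 16^3 + 4 × 16^2 + 1 × 16^1 + 10 × 16^0
= 14 × 4096 + 4 × 256 + 1 × 16 + 10 × 1
= 57344 + 1024 + 16 + 10
= 58394



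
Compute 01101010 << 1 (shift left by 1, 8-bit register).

Original: 01101010 (decimal 106)
Shift left by 1 position
Append 1 zero on the right
Result: 11010100 (decimal 212)
Equivalent: 106 << 1 = 106 × 2^1 = 212



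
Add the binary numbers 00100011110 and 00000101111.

Add column by column from the right: bit + bit + carry-in; write the sum mod 2, carry 1 when the sum is 2 or 3.
carry:  00001111100
        00100011110
+       00000101111
-------------------
       000101001101
(the carry out of the leftmost column, 0, becomes the leading bit)
Decimal check:
  00100011110 = 256 + 16 + 8 + 4 + 2 = 286
  00000101111 = 32 + 8 + 4 + 2 + 1 = 47
  286 + 47 = 333, and 000101001101 = 256 + 64 + 8 + 4 + 1 = 333 ✓



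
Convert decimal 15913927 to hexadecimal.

Using repeated division by 16 (digits 10–15 are A–F):
15913927 ÷ 16 = 994620 remainder 7
994620 ÷ 16 = 62163 remainder 12 (C)
62163 ÷ 16 = 3885 remainder 3
3885 ÷ 16 = 242 remainder 13 (D)
242 ÷ 16 = 15 remainder 2
15 ÷ 16 = 0 remainder 15 (F)
Reading remainders bottom to top: F2D3C7



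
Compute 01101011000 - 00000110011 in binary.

Method 1 - Direct subtraction (column by column from the right: bit − bit − borrow-in; if negative, add 2 and borrow 1 from the next column):
borrow: 00001001110
        01101011000
-       00000110011
-------------------
        01100100101

Method 2 - Add two's complement:
Two's complement of 00000110011: invert → 11111001100, add 1 → 11111001101
  01101011000
+ 11111001101
-------------
 101100100101  (end carry out of the top bit = 1)
Discarding the end carry: 01100100101
Decimal check:
  01101011000 = 512 + 256 + 64 + 16 + 8 = 856
  00000110011 = 32 + 16 + 2 + 1 = 51
  856 - 51 = 805, and 01100100101 = 512 + 256 + 32 + 4 + 1 = 805 ✓



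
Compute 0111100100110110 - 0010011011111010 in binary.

Method 1 - Direct subtraction (column by column from the right: bit − bit − borrow-in; if negative, add 2 and borrow 1 from the next column):
borrow: 0000110111110000
        0111100100110110
-       0010011011111010
------------------------
        0101001000111100

Method 2 - Add two's complement:
Two's complement of 0010011011111010: invert → 1101100100000101, add 1 → 1101100100000110
  0111100100110110
+ 1101100100000110
------------------
 10101001000111100  (end carry out of the top bit = 1)
Discarding the end carry: 0101001000111100
Decimal check:
  0111100100110110 = 16384 + 8192 + 4096 + 2048 + 256 + 32 + 16 + 4 + 2 = 31030
  0010011011111010 = 8192 + 1024 + 512 + 128 + 64 + 32 + 16 + 8 + 2 = 9978
  31030 - 9978 = 21052, and 0101001000111100 = 16384 + 4096 + 512 + 32 + 16 + 8 + 4 = 21052 ✓



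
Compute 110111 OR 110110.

OR: 1 when either bit is 1
  110111
| 110110
--------
  110111
Decimal: 55 | 54 = 55



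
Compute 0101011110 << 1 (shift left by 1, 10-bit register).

Original: 0101011110 (decimal 350)
Shift left by 1 position
Append 1 zero on the right
Result: 1010111100 (decimal 700)
Equivalent: 350 << 1 = 350 × 2^1 = 700



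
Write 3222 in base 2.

Using repeated division by 2:
3222 ÷ 2 = 1611 remainder 0
1611 ÷ 2 = 805 remainder 1
805 ÷ 2 = 402 remainder 1
402 ÷ 2 = 201 remainder 0
201 ÷ 2 = 100 remainder 1
100 ÷ 2 = 50 remainder 0
50 ÷ 2 = 25 remainder 0
25 ÷ 2 = 12 remainder 1
12 ÷ 2 = 6 remainder 0
6 ÷ 2 = 3 remainder 0
3 ÷ 2 = 1 remainder 1
1 ÷ 2 = 0 remainder 1
Reading remainders bottom to top: 110010010110



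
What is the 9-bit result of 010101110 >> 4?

Original: 010101110 (decimal 174)
Shift right by 4 positions
Drop the 4 low bits; fill with zeros on the left
Result: 000001010 (decimal 10)
Equivalent: 174 >> 4 = 174 ÷ 2^4 = 10



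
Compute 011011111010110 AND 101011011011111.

AND: 1 only when both bits are 1
  011011111010110
& 101011011011111
-----------------
  001011011010110
Decimal: 14294 & 22239 = 5846



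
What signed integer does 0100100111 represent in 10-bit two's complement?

Binary: 0100100111
Sign bit: 0 (non-negative)
Read directly as an unsigned value:
0100100111 = 256 + 32 + 4 + 2 + 1 = 295
Value: 295



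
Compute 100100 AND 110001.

AND: 1 only when both bits are 1
  100100
& 110001
--------
  100000
Decimal: 36 & 49 = 32



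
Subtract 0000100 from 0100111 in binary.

Method 1 - Direct subtraction (column by column from the right: bit − bit − borrow-in; if negative, add 2 and borrow 1 from the next column):
borrow: 0000000
        0100111
-       0000100
---------------
        0100011

Method 2 - Add two's complement:
Two's complement of 0000100: invert → 1111011, add 1 → 1111100
  0100111
+ 1111100
---------
 10100011  (end carry out of the top bit = 1)
Discarding the end carry: 0100011
Decimal check:
  0100111 = 32 + 4 + 2 + 1 = 39
  0000100 = 4
  39 - 4 = 35, and 0100011 = 32 + 2 + 1 = 35 ✓



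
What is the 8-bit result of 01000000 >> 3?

Original: 01000000 (decimal 64)
Shift right by 3 positions
Drop the 3 low bits; fill with zeros on the left
Result: 00001000 (decimal 8)
Equivalent: 64 >> 3 = 64 ÷ 2^3 = 8



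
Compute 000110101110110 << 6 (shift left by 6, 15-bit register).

Original: 000110101110110 (decimal 3446)
Shift left by 6 positions
Append 6 zeros on the right and drop the 6 high bits that overflow the 15-bit width
Result: 101110110000000 (decimal 23936)
Equivalent: 3446 << 6 = 3446 × 2^6 = 220544, truncated to 15 bits = 23936



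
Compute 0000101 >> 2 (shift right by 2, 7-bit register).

Original: 0000101 (decimal 5)
Shift right by 2 positions
Drop the 2 low bits; fill with zeros on the left
Result: 0000001 (decimal 1)
Equivalent: 5 >> 2 = 5 ÷ 2^2 = 1



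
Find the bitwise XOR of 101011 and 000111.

XOR: 1 when bits differ
  101011
^ 000111
--------
  101100
Decimal: 43 ^ 7 = 44



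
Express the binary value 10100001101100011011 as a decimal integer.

Sum of powers of 2 for each 1-bit:
2^0 + 2^1 + 2^3 + 2^4 + 2^8 + 2^9 + 2^11 + 2^12 + 2^17 + 2^19
= 1 + 2 + 8 + 16 + 256 + 512 + 2048 + 4096 + 131072 + 524288
= 662299



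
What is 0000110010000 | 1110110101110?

OR: 1 when either bit is 1
  0000110010000
| 1110110101110
---------------
  1110110111110
Decimal: 400 | 7598 = 7614



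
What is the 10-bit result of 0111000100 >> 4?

Original: 0111000100 (decimal 452)
Shift right by 4 positions
Drop the 4 low bits; fill with zeros on the left
Result: 0000011100 (decimal 28)
Equivalent: 452 >> 4 = 452 ÷ 2^4 = 28



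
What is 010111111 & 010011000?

AND: 1 only when both bits are 1
  010111111
& 010011000
-----------
  010011000
Decimal: 191 & 152 = 152



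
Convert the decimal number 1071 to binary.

Using repeated division by 2:
1071 ÷ 2 = 535 remainder 1
535 ÷ 2 = 267 remainder 1
267 ÷ 2 = 133 remainder 1
133 ÷ 2 = 66 remainder 1
66 ÷ 2 = 33 remainder 0
33 ÷ 2 = 16 remainder 1
16 ÷ 2 = 8 remainder 0
8 ÷ 2 = 4 remainder 0
4 ÷ 2 = 2 remainder 0
2 ÷ 2 = 1 remainder 0
1 ÷ 2 = 0 remainder 1
Reading remainders bottom to top: 10000101111

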